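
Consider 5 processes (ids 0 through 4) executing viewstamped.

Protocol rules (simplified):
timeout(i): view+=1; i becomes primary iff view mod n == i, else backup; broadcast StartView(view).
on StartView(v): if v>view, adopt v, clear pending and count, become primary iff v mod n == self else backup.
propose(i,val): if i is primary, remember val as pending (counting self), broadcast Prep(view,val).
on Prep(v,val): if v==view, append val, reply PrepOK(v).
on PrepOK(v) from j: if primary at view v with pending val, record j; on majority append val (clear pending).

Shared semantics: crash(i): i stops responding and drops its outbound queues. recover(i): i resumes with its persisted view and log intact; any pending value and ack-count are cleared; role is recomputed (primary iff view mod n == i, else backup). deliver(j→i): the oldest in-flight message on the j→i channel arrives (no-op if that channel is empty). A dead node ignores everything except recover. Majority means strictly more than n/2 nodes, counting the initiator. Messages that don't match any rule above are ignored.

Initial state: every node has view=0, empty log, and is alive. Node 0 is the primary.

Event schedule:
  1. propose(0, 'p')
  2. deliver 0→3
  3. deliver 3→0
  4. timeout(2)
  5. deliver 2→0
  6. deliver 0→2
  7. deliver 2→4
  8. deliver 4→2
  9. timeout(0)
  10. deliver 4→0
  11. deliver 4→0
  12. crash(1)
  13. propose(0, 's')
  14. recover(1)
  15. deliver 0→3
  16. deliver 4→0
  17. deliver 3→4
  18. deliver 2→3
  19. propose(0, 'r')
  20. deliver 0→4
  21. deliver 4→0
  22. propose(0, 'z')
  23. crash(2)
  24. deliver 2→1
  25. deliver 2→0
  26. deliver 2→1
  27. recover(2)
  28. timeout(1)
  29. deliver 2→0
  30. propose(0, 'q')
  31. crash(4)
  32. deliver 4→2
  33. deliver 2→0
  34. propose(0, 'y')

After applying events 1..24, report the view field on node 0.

e1 propose(0,'p'): ·
e2 deliver 0→3: 3[back,v=0,p]
e3 deliver 3→0: ·
e4 timeout(2): 2[back,v=1,-]
e5 deliver 2→0: 0[back,v=1,-]
e6 deliver 0→2: ·
e7 deliver 2→4: 4[back,v=1,-]
e8 deliver 4→2: ·
e9 timeout(0): 0[back,v=2,-]
e10 deliver 4→0: ·
e11 deliver 4→0: ·
e12 crash(1): 1[✗back,v=0,-]
e13 propose(0,'s'): ·
e14 recover(1): 1[back,v=0,-]
e15 deliver 0→3: 3[back,v=2,p]
e16 deliver 4→0: ·
e17 deliver 3→4: ·
e18 deliver 2→3: ·
e19 propose(0,'r'): ·
e20 deliver 0→4: ·
e21 deliver 4→0: ·
e22 propose(0,'z'): ·
e23 crash(2): 2[✗back,v=1,-]
e24 deliver 2→1: ·

2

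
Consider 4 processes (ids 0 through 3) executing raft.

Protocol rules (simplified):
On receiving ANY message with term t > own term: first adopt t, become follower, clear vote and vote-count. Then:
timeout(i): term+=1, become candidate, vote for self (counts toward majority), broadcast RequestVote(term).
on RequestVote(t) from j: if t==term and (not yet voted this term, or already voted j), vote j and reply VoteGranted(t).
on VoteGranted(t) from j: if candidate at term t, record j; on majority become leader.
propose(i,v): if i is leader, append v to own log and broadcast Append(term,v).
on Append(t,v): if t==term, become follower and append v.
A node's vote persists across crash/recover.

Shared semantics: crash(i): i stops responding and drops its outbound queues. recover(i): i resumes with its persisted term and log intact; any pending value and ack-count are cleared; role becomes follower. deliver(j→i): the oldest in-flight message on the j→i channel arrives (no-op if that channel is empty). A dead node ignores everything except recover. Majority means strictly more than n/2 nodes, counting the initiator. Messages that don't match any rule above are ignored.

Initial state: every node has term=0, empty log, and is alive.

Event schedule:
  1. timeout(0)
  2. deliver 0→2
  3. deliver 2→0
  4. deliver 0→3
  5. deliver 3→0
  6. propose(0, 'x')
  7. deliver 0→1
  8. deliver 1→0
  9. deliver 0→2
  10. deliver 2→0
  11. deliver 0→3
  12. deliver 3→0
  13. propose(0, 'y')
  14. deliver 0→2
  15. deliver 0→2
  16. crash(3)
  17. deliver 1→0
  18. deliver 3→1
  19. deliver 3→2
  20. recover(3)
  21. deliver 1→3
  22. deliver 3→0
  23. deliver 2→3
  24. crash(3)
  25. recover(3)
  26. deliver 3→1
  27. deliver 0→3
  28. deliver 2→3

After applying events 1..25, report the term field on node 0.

1

[1] timeout(0) → N0(cand t1 [-])
[2] deliver 0→2 → N2(foll t1 [-])
[3] deliver 2→0 → ∅
[4] deliver 0→3 → N3(foll t1 [-])
[5] deliver 3→0 → N0(lead t1 [-])
[6] propose(0,'x') → N0(lead t1 [x])
[7] deliver 0→1 → N1(foll t1 [-])
[8] deliver 1→0 → ∅
[9] deliver 0→2 → N2(foll t1 [x])
[10] deliver 2→0 → ∅
[11] deliver 0→3 → N3(foll t1 [x])
[12] deliver 3→0 → ∅
[13] propose(0,'y') → N0(lead t1 [x,y])
[14] deliver 0→2 → N2(foll t1 [x,y])
[15] deliver 0→2 → ∅
[16] crash(3) → N3(✗foll t1 [x])
[17] deliver 1→0 → ∅
[18] deliver 3→1 → ∅
[19] deliver 3→2 → ∅
[20] recover(3) → N3(foll t1 [x])
[21] deliver 1→3 → ∅
[22] deliver 3→0 → ∅
[23] deliver 2→3 → ∅
[24] crash(3) → N3(✗foll t1 [x])
[25] recover(3) → N3(foll t1 [x])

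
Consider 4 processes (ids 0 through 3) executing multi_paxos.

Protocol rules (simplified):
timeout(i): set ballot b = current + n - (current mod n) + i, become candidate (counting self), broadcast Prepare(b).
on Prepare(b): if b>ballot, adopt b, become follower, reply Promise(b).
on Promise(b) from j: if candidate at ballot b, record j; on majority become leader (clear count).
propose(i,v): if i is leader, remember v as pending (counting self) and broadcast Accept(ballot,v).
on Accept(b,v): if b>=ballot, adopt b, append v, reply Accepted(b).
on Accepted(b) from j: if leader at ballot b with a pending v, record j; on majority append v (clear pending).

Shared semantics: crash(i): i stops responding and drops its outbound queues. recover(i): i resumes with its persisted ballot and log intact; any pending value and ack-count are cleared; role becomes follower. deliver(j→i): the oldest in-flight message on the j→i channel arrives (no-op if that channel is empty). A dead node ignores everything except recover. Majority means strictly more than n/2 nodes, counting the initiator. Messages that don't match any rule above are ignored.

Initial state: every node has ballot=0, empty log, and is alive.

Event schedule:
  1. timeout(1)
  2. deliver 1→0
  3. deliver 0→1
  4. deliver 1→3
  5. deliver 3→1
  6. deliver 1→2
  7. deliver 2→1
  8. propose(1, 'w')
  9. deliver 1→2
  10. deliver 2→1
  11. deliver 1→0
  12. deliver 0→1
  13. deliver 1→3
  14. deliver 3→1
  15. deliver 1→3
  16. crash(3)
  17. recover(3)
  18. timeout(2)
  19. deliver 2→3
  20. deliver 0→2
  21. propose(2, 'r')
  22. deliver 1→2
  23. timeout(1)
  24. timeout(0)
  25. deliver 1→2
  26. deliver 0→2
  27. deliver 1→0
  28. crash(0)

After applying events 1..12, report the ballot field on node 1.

5

[1] timeout(1) → N1(cand b5 [-])
[2] deliver 1→0 → N0(foll b5 [-])
[3] deliver 0→1 → ∅
[4] deliver 1→3 → N3(foll b5 [-])
[5] deliver 3→1 → N1(lead b5 [-])
[6] deliver 1→2 → N2(foll b5 [-])
[7] deliver 2→1 → ∅
[8] propose(1,'w') → ∅
[9] deliver 1→2 → N2(foll b5 [w])
[10] deliver 2→1 → ∅
[11] deliver 1→0 → N0(foll b5 [w])
[12] deliver 0→1 → N1(lead b5 [w])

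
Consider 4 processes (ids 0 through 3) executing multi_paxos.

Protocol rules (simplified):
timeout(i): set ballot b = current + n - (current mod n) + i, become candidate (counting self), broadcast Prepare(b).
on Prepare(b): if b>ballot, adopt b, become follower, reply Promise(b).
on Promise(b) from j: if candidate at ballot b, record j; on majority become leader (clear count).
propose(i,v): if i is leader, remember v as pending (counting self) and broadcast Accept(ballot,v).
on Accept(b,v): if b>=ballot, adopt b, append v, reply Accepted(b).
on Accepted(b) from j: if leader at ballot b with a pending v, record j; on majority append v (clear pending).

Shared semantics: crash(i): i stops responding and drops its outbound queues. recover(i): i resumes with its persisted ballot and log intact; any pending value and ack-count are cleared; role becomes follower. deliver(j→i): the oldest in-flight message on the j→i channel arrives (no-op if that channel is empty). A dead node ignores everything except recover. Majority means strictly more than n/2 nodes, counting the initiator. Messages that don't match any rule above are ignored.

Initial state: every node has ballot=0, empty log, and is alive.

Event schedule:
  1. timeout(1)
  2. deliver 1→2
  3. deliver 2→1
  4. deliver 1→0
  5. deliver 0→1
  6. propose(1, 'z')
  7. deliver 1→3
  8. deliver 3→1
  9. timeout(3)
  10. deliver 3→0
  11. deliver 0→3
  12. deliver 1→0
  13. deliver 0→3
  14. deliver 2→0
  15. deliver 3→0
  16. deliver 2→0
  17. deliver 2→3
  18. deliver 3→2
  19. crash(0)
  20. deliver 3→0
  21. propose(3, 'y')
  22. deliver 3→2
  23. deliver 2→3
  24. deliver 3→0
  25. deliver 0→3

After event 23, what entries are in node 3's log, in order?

e1 timeout(1): 1[cand,b=5,-]
e2 deliver 1→2: 2[foll,b=5,-]
e3 deliver 2→1: ·
e4 deliver 1→0: 0[foll,b=5,-]
e5 deliver 0→1: 1[lead,b=5,-]
e6 propose(1,'z'): ·
e7 deliver 1→3: 3[foll,b=5,-]
e8 deliver 3→1: ·
e9 timeout(3): 3[cand,b=11,-]
e10 deliver 3→0: 0[foll,b=11,-]
e11 deliver 0→3: ·
e12 deliver 1→0: ·
e13 deliver 0→3: ·
e14 deliver 2→0: ·
e15 deliver 3→0: ·
e16 deliver 2→0: ·
e17 deliver 2→3: ·
e18 deliver 3→2: 2[foll,b=11,-]
e19 crash(0): 0[✗foll,b=11,-]
e20 deliver 3→0: ·
e21 propose(3,'y'): ·
e22 deliver 3→2: ·
e23 deliver 2→3: 3[lead,b=11,-]

empty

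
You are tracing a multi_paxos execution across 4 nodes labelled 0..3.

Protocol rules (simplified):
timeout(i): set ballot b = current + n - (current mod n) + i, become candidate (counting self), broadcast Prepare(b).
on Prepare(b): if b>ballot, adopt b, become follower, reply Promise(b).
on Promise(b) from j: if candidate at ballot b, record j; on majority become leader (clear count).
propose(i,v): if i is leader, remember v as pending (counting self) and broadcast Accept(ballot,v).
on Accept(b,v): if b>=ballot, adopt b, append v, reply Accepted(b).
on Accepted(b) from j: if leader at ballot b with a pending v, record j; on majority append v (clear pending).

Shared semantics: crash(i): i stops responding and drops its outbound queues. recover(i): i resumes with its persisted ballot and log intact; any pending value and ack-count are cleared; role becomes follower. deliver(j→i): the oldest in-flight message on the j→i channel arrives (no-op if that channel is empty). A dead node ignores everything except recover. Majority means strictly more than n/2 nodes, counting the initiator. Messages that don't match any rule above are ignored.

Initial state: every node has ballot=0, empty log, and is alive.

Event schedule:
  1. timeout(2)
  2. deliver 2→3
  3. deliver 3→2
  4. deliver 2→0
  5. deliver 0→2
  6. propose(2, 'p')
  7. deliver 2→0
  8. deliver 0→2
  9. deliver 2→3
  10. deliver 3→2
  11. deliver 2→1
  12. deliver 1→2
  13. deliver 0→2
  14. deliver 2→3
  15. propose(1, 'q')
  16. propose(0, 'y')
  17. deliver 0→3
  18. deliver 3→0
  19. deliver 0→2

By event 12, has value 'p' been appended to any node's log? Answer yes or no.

e1 timeout(2): 2[cand,b=6,-]
e2 deliver 2→3: 3[foll,b=6,-]
e3 deliver 3→2: ·
e4 deliver 2→0: 0[foll,b=6,-]
e5 deliver 0→2: 2[lead,b=6,-]
e6 propose(2,'p'): ·
e7 deliver 2→0: 0[foll,b=6,p]
e8 deliver 0→2: ·
e9 deliver 2→3: 3[foll,b=6,p]
e10 deliver 3→2: 2[lead,b=6,p]
e11 deliver 2→1: 1[foll,b=6,-]
e12 deliver 1→2: ·

yes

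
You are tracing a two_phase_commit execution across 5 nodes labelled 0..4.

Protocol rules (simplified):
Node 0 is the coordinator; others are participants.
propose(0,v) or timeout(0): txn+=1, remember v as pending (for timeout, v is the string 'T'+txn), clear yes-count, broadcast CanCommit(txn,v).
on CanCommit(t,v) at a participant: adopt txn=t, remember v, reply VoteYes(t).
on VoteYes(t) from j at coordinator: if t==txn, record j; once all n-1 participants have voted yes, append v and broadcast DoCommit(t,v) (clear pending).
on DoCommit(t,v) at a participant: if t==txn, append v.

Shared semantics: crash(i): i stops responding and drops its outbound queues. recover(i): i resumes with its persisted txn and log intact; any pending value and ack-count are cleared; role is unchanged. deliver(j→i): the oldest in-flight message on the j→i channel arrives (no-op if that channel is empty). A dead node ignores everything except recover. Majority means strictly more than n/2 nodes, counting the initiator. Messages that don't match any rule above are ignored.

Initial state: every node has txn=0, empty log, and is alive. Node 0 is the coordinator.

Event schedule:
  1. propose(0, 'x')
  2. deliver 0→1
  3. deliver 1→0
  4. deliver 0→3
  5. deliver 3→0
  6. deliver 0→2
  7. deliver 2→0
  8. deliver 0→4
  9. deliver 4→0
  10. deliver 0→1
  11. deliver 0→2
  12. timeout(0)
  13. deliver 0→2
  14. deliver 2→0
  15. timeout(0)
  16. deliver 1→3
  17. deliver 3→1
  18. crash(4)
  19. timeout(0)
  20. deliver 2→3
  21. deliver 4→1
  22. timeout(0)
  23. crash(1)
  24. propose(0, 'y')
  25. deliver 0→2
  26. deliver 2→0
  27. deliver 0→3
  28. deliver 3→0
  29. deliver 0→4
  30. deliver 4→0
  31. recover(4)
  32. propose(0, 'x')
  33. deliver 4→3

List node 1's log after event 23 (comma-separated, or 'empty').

x

after 1 — propose(0,'x'): n0:coor/t1/[-]
after 2 — deliver 0→1: n1:part/t1/[-]
after 3 — deliver 1→0: ·
after 4 — deliver 0→3: n3:part/t1/[-]
after 5 — deliver 3→0: ·
after 6 — deliver 0→2: n2:part/t1/[-]
after 7 — deliver 2→0: ·
after 8 — deliver 0→4: n4:part/t1/[-]
after 9 — deliver 4→0: n0:coor/t1/[x]
after 10 — deliver 0→1: n1:part/t1/[x]
after 11 — deliver 0→2: n2:part/t1/[x]
after 12 — timeout(0): n0:coor/t2/[x]
after 13 — deliver 0→2: n2:part/t2/[x]
after 14 — deliver 2→0: ·
after 15 — timeout(0): n0:coor/t3/[x]
after 16 — deliver 1→3: ·
after 17 — deliver 3→1: ·
after 18 — crash(4): n4:✗part/t1/[-]
after 19 — timeout(0): n0:coor/t4/[x]
after 20 — deliver 2→3: ·
after 21 — deliver 4→1: ·
after 22 — timeout(0): n0:coor/t5/[x]
after 23 — crash(1): n1:✗part/t1/[x]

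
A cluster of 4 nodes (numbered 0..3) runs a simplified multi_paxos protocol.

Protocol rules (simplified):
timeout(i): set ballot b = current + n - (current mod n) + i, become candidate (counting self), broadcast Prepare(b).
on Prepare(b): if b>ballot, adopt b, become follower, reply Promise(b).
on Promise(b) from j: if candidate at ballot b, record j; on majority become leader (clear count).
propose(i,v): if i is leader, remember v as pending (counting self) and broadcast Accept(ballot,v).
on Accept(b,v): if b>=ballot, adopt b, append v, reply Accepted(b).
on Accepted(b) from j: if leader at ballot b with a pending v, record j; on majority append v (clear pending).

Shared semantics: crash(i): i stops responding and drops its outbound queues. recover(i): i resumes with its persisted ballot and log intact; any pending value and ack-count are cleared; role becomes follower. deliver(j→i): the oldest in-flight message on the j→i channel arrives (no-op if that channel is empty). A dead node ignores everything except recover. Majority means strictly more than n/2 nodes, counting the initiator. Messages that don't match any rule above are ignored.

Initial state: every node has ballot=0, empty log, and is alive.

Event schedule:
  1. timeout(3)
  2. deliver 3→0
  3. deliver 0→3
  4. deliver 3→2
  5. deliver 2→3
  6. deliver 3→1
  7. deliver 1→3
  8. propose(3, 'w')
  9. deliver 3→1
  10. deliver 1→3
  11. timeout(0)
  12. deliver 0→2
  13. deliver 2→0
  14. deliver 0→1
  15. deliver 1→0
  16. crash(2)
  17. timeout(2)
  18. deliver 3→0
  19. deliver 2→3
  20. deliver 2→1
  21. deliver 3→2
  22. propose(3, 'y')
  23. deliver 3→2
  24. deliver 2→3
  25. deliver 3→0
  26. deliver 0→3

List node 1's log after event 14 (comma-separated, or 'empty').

w

after 1 — timeout(3): n3:cand/b7/[-]
after 2 — deliver 3→0: n0:foll/b7/[-]
after 3 — deliver 0→3: ·
after 4 — deliver 3→2: n2:foll/b7/[-]
after 5 — deliver 2→3: n3:lead/b7/[-]
after 6 — deliver 3→1: n1:foll/b7/[-]
after 7 — deliver 1→3: ·
after 8 — propose(3,'w'): ·
after 9 — deliver 3→1: n1:foll/b7/[w]
after 10 — deliver 1→3: ·
after 11 — timeout(0): n0:cand/b8/[-]
after 12 — deliver 0→2: n2:foll/b8/[-]
after 13 — deliver 2→0: ·
after 14 — deliver 0→1: n1:foll/b8/[w]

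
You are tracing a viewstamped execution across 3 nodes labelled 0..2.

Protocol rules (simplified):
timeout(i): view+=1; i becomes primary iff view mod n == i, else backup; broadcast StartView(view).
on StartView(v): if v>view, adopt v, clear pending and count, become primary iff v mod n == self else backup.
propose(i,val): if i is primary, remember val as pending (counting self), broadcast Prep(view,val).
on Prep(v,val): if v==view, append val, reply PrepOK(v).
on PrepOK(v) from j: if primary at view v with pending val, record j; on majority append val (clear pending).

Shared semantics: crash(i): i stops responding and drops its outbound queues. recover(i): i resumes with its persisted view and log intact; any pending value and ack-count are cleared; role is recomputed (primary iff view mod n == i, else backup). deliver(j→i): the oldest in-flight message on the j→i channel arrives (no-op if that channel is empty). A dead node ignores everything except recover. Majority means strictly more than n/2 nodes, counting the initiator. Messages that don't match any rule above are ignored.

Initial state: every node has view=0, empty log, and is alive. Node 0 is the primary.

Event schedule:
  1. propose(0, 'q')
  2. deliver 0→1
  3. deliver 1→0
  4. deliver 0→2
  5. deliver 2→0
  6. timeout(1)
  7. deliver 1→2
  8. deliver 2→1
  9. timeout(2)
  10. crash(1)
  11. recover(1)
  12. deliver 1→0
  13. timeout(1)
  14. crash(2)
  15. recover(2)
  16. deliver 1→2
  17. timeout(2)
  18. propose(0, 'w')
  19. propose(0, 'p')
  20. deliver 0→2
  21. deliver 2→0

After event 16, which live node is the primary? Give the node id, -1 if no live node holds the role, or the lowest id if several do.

e1 propose(0,'q'): ·
e2 deliver 0→1: 1[back,v=0,q]
e3 deliver 1→0: 0[prim,v=0,q]
e4 deliver 0→2: 2[back,v=0,q]
e5 deliver 2→0: ·
e6 timeout(1): 1[prim,v=1,q]
e7 deliver 1→2: 2[back,v=1,q]
e8 deliver 2→1: ·
e9 timeout(2): 2[prim,v=2,q]
e10 crash(1): 1[✗prim,v=1,q]
e11 recover(1): 1[prim,v=1,q]
e12 deliver 1→0: ·
e13 timeout(1): 1[back,v=2,q]
e14 crash(2): 2[✗prim,v=2,q]
e15 recover(2): 2[prim,v=2,q]
e16 deliver 1→2: ·

0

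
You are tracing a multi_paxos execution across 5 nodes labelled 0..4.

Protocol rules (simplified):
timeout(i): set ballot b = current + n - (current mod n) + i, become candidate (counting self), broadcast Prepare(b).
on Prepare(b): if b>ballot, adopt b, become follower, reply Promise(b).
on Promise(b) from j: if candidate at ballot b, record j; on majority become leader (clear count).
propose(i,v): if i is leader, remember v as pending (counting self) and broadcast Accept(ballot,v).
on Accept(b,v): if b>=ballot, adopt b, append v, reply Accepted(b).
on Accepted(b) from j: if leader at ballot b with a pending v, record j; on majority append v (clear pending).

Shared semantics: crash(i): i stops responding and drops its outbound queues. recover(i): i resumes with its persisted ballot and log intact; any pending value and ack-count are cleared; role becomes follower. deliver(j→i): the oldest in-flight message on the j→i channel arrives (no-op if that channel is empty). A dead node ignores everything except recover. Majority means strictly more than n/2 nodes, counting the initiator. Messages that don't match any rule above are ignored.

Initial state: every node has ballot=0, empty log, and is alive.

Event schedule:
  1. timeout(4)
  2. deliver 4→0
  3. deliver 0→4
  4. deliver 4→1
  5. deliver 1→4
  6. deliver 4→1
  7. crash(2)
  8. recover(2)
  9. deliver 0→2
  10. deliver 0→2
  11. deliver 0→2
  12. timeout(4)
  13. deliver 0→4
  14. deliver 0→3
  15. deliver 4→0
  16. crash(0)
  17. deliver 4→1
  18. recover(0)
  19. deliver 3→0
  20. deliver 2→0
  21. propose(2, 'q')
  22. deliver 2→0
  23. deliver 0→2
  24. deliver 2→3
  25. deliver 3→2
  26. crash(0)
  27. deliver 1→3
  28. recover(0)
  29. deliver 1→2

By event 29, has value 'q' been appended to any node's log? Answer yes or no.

no

1. timeout(4):  <4:cand b9 ->
2. deliver 4→0:  <0:foll b9 ->
3. deliver 0→4:  nop
4. deliver 4→1:  <1:foll b9 ->
5. deliver 1→4:  <4:lead b9 ->
6. deliver 4→1:  nop
7. crash(2):  <2:✗foll b0 ->
8. recover(2):  <2:foll b0 ->
9. deliver 0→2:  nop
10. deliver 0→2:  nop
11. deliver 0→2:  nop
12. timeout(4):  <4:cand b14 ->
13. deliver 0→4:  nop
14. deliver 0→3:  nop
15. deliver 4→0:  <0:foll b14 ->
16. crash(0):  <0:✗foll b14 ->
17. deliver 4→1:  <1:foll b14 ->
18. recover(0):  <0:foll b14 ->
19. deliver 3→0:  nop
20. deliver 2→0:  nop
21. propose(2,'q'):  nop
22. deliver 2→0:  nop
23. deliver 0→2:  nop
24. deliver 2→3:  nop
25. deliver 3→2:  nop
26. crash(0):  <0:✗foll b14 ->
27. deliver 1→3:  nop
28. recover(0):  <0:foll b14 ->
29. deliver 1→2:  nop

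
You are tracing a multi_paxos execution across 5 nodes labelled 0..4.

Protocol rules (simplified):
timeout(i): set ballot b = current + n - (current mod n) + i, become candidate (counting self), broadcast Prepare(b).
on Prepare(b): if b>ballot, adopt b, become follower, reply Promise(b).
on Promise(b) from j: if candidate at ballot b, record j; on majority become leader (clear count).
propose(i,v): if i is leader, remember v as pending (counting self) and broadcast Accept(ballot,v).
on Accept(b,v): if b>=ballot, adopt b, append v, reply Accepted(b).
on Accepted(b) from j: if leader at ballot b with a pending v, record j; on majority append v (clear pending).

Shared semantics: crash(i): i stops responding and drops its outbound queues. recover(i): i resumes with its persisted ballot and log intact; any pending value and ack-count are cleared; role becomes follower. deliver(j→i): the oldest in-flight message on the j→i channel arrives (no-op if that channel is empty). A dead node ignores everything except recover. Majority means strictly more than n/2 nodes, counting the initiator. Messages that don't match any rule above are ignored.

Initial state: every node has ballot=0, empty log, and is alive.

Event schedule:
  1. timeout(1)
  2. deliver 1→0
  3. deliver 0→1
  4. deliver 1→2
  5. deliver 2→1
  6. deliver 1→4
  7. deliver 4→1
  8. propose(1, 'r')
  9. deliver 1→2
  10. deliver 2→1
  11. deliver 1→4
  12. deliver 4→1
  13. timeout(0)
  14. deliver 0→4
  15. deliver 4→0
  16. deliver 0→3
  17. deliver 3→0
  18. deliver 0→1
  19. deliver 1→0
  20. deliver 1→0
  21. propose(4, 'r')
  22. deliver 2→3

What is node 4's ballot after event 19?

10

after 1 — timeout(1): n1:cand/b6/[-]
after 2 — deliver 1→0: n0:foll/b6/[-]
after 3 — deliver 0→1: ·
after 4 — deliver 1→2: n2:foll/b6/[-]
after 5 — deliver 2→1: n1:lead/b6/[-]
after 6 — deliver 1→4: n4:foll/b6/[-]
after 7 — deliver 4→1: ·
after 8 — propose(1,'r'): ·
after 9 — deliver 1→2: n2:foll/b6/[r]
after 10 — deliver 2→1: ·
after 11 — deliver 1→4: n4:foll/b6/[r]
after 12 — deliver 4→1: n1:lead/b6/[r]
after 13 — timeout(0): n0:cand/b10/[-]
after 14 — deliver 0→4: n4:foll/b10/[r]
after 15 — deliver 4→0: ·
after 16 — deliver 0→3: n3:foll/b10/[-]
after 17 — deliver 3→0: n0:lead/b10/[-]
after 18 — deliver 0→1: n1:foll/b10/[r]
after 19 — deliver 1→0: ·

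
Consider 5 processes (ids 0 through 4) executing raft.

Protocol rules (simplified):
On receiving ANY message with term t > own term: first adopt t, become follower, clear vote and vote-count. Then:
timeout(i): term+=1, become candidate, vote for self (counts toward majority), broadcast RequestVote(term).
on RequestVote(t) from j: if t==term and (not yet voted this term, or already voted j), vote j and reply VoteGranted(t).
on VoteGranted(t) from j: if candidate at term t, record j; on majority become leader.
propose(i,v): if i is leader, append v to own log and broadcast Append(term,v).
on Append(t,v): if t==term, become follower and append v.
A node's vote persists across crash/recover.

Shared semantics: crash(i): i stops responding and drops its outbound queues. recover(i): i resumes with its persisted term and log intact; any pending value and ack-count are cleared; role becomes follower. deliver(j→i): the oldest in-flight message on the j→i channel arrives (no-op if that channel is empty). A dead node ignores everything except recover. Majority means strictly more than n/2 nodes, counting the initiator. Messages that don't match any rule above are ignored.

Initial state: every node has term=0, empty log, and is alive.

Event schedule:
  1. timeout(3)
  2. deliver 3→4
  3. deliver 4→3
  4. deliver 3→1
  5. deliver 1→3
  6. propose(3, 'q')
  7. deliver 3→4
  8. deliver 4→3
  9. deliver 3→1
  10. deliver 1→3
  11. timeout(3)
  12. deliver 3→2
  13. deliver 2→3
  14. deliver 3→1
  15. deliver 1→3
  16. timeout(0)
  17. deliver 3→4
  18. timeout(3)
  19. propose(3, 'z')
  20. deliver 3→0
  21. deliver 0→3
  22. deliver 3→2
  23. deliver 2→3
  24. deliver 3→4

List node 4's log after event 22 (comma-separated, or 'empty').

after 1 — timeout(3): n3:cand/t1/[-]
after 2 — deliver 3→4: n4:foll/t1/[-]
after 3 — deliver 4→3: ·
after 4 — deliver 3→1: n1:foll/t1/[-]
after 5 — deliver 1→3: n3:lead/t1/[-]
after 6 — propose(3,'q'): n3:lead/t1/[q]
after 7 — deliver 3→4: n4:foll/t1/[q]
after 8 — deliver 4→3: ·
after 9 — deliver 3→1: n1:foll/t1/[q]
after 10 — deliver 1→3: ·
after 11 — timeout(3): n3:cand/t2/[q]
after 12 — deliver 3→2: n2:foll/t1/[-]
after 13 — deliver 2→3: ·
after 14 — deliver 3→1: n1:foll/t2/[q]
after 15 — deliver 1→3: ·
after 16 — timeout(0): n0:cand/t1/[-]
after 17 — deliver 3→4: n4:foll/t2/[q]
after 18 — timeout(3): n3:cand/t3/[q]
after 19 — propose(3,'z'): ·
after 20 — deliver 3→0: ·
after 21 — deliver 0→3: ·
after 22 — deliver 3→2: n2:foll/t1/[q]

q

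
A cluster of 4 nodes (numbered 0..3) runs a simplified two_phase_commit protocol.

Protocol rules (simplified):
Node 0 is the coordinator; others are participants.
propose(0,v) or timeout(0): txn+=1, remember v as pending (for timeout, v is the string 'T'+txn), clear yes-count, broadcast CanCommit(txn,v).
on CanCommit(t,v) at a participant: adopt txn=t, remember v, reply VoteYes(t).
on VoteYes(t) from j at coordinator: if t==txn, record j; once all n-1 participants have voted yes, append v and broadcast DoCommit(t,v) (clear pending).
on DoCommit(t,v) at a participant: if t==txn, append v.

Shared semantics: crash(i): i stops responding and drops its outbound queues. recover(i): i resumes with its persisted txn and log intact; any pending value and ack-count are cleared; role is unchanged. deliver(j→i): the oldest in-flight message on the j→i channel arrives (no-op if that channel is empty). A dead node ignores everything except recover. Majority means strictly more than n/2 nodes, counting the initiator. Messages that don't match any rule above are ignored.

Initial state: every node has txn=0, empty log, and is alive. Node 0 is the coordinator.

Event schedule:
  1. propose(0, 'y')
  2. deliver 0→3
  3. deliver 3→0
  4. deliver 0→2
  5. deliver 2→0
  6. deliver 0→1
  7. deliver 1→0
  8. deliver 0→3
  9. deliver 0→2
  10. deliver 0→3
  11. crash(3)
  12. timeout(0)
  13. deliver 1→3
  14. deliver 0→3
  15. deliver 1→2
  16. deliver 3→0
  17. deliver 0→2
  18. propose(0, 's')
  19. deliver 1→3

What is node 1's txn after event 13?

[1] propose(0,'y') → N0(coor t1 [-])
[2] deliver 0→3 → N3(part t1 [-])
[3] deliver 3→0 → ∅
[4] deliver 0→2 → N2(part t1 [-])
[5] deliver 2→0 → ∅
[6] deliver 0→1 → N1(part t1 [-])
[7] deliver 1→0 → N0(coor t1 [y])
[8] deliver 0→3 → N3(part t1 [y])
[9] deliver 0→2 → N2(part t1 [y])
[10] deliver 0→3 → ∅
[11] crash(3) → N3(✗part t1 [y])
[12] timeout(0) → N0(coor t2 [y])
[13] deliver 1→3 → ∅

1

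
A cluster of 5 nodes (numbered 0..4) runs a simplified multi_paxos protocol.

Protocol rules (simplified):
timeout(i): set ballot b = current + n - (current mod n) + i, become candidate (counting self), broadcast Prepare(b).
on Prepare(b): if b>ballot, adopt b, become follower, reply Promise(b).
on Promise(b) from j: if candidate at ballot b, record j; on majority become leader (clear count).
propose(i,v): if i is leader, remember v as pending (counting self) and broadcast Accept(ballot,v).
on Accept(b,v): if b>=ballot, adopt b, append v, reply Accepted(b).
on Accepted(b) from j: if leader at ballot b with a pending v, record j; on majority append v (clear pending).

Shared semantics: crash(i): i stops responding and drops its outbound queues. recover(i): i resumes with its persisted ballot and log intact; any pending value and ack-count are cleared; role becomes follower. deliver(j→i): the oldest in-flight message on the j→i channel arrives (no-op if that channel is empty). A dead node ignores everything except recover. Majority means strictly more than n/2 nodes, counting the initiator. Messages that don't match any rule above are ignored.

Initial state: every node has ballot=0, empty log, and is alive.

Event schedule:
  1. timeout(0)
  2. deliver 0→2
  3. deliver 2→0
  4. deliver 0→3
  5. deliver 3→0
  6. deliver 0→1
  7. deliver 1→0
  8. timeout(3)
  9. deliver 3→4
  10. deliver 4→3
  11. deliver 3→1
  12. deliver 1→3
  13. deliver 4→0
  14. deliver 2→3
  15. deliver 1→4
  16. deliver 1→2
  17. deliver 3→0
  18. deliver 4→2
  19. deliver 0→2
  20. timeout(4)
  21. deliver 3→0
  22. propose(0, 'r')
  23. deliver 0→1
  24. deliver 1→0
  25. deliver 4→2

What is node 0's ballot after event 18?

[1] timeout(0) → N0(cand b5 [-])
[2] deliver 0→2 → N2(foll b5 [-])
[3] deliver 2→0 → ∅
[4] deliver 0→3 → N3(foll b5 [-])
[5] deliver 3→0 → N0(lead b5 [-])
[6] deliver 0→1 → N1(foll b5 [-])
[7] deliver 1→0 → ∅
[8] timeout(3) → N3(cand b13 [-])
[9] deliver 3→4 → N4(foll b13 [-])
[10] deliver 4→3 → ∅
[11] deliver 3→1 → N1(foll b13 [-])
[12] deliver 1→3 → N3(lead b13 [-])
[13] deliver 4→0 → ∅
[14] deliver 2→3 → ∅
[15] deliver 1→4 → ∅
[16] deliver 1→2 → ∅
[17] deliver 3→0 → N0(foll b13 [-])
[18] deliver 4→2 → ∅

13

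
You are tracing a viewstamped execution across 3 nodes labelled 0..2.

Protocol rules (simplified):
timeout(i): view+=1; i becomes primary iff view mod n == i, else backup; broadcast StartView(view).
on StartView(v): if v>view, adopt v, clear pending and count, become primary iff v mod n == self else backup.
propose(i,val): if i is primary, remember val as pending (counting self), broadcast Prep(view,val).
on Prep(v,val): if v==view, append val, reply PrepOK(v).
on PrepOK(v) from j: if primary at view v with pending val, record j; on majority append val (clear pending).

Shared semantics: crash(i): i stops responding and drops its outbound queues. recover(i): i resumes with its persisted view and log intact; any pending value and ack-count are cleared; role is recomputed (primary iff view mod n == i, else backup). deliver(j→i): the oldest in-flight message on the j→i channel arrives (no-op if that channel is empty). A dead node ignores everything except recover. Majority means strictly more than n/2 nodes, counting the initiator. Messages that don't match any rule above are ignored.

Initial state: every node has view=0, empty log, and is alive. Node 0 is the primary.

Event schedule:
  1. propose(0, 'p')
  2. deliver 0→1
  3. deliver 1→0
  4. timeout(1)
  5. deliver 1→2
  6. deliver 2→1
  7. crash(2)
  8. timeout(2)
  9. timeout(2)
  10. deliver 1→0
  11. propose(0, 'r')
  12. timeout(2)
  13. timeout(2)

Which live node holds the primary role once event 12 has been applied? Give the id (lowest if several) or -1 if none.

after 1 — propose(0,'p'): ·
after 2 — deliver 0→1: n1:back/v0/[p]
after 3 — deliver 1→0: n0:prim/v0/[p]
after 4 — timeout(1): n1:prim/v1/[p]
after 5 — deliver 1→2: n2:back/v1/[-]
after 6 — deliver 2→1: ·
after 7 — crash(2): n2:✗back/v1/[-]
after 8 — timeout(2): ·
after 9 — timeout(2): ·
after 10 — deliver 1→0: n0:back/v1/[p]
after 11 — propose(0,'r'): ·
after 12 — timeout(2): ·

1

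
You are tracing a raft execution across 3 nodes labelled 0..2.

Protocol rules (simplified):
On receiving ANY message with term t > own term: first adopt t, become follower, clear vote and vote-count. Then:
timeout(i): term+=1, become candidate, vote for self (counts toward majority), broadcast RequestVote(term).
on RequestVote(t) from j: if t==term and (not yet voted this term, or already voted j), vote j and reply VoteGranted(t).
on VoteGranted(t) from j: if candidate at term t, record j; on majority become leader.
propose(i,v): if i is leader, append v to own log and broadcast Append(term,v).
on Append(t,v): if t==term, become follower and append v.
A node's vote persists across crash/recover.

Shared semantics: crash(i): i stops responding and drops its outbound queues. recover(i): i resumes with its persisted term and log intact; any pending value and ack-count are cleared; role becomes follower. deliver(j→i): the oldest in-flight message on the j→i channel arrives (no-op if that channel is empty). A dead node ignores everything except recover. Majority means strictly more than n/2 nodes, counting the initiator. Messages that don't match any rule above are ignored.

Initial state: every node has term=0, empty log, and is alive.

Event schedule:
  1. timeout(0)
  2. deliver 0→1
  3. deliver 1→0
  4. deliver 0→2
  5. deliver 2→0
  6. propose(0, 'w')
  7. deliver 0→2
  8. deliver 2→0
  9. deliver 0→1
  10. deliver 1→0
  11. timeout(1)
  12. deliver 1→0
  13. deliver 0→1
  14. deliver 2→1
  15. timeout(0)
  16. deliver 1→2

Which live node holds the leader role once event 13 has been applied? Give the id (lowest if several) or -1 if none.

1

e1 timeout(0): 0[cand,t=1,-]
e2 deliver 0→1: 1[foll,t=1,-]
e3 deliver 1→0: 0[lead,t=1,-]
e4 deliver 0→2: 2[foll,t=1,-]
e5 deliver 2→0: ·
e6 propose(0,'w'): 0[lead,t=1,w]
e7 deliver 0→2: 2[foll,t=1,w]
e8 deliver 2→0: ·
e9 deliver 0→1: 1[foll,t=1,w]
e10 deliver 1→0: ·
e11 timeout(1): 1[cand,t=2,w]
e12 deliver 1→0: 0[foll,t=2,w]
e13 deliver 0→1: 1[lead,t=2,w]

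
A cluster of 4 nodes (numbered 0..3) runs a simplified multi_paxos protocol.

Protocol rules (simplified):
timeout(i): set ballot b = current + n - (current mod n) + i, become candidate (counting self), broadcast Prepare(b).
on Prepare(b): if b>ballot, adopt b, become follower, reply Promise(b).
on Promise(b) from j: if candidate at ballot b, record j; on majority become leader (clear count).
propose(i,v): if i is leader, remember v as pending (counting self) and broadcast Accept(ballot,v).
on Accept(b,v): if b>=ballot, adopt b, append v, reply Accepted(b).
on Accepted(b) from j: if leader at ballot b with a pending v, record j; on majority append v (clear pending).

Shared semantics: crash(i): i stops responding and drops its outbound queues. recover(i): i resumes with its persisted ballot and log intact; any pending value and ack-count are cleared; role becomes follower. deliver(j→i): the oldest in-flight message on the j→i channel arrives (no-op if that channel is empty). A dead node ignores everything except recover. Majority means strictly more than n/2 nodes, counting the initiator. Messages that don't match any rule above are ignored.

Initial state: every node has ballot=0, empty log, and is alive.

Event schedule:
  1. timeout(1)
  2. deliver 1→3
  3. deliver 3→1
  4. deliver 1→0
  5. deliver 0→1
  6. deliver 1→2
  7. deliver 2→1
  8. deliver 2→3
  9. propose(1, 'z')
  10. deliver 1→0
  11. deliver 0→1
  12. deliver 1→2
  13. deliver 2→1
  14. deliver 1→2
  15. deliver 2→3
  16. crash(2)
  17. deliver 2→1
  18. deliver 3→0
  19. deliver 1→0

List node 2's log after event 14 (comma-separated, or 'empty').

z

1. timeout(1):  <1:cand b5 ->
2. deliver 1→3:  <3:foll b5 ->
3. deliver 3→1:  nop
4. deliver 1→0:  <0:foll b5 ->
5. deliver 0→1:  <1:lead b5 ->
6. deliver 1→2:  <2:foll b5 ->
7. deliver 2→1:  nop
8. deliver 2→3:  nop
9. propose(1,'z'):  nop
10. deliver 1→0:  <0:foll b5 z>
11. deliver 0→1:  nop
12. deliver 1→2:  <2:foll b5 z>
13. deliver 2→1:  <1:lead b5 z>
14. deliver 1→2:  nop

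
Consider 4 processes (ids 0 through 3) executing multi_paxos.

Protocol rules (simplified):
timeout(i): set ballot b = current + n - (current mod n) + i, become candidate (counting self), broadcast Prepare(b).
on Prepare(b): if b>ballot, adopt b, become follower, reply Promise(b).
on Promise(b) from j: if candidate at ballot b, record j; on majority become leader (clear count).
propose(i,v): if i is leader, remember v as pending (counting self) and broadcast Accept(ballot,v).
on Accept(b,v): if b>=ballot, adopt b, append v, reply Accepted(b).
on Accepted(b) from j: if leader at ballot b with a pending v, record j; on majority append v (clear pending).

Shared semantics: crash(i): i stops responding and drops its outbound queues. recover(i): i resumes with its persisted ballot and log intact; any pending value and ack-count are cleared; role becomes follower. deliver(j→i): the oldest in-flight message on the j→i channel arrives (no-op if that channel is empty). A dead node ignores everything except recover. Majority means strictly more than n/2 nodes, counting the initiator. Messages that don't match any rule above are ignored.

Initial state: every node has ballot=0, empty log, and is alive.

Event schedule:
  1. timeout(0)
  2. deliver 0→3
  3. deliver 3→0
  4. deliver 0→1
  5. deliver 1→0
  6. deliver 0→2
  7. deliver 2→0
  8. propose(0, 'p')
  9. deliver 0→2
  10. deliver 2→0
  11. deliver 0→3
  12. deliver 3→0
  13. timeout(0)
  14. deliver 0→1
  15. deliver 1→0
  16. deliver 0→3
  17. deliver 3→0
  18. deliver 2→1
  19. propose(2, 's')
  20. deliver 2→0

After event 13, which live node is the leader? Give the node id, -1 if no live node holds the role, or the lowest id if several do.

e1 timeout(0): 0[cand,b=4,-]
e2 deliver 0→3: 3[foll,b=4,-]
e3 deliver 3→0: ·
e4 deliver 0→1: 1[foll,b=4,-]
e5 deliver 1→0: 0[lead,b=4,-]
e6 deliver 0→2: 2[foll,b=4,-]
e7 deliver 2→0: ·
e8 propose(0,'p'): ·
e9 deliver 0→2: 2[foll,b=4,p]
e10 deliver 2→0: ·
e11 deliver 0→3: 3[foll,b=4,p]
e12 deliver 3→0: 0[lead,b=4,p]
e13 timeout(0): 0[cand,b=8,p]

-1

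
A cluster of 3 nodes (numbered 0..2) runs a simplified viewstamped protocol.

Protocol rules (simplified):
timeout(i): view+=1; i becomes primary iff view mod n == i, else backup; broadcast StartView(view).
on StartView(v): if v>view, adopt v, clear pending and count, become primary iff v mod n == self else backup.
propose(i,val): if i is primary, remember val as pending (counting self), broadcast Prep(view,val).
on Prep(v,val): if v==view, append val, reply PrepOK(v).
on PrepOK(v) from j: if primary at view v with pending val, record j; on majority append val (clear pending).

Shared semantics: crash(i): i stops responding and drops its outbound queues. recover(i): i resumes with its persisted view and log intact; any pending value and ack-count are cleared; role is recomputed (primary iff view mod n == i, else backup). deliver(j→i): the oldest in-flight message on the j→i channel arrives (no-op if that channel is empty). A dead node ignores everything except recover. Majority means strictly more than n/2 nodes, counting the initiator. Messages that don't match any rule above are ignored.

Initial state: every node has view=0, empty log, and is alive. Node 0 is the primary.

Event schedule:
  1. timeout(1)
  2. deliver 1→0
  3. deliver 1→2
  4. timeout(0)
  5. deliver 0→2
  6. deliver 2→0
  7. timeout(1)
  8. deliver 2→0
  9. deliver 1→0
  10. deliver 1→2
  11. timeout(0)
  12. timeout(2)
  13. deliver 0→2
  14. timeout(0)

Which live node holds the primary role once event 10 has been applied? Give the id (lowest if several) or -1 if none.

2

1. timeout(1):  <1:prim v1 ->
2. deliver 1→0:  <0:back v1 ->
3. deliver 1→2:  <2:back v1 ->
4. timeout(0):  <0:back v2 ->
5. deliver 0→2:  <2:prim v2 ->
6. deliver 2→0:  nop
7. timeout(1):  <1:back v2 ->
8. deliver 2→0:  nop
9. deliver 1→0:  nop
10. deliver 1→2:  nop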